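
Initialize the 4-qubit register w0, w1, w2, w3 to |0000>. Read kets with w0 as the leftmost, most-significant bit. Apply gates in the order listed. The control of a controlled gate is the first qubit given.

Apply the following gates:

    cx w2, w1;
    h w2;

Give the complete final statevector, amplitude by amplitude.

The resulting statevector has amplitude sqrt(2)/2 on |0000>, sqrt(2)/2 on |0010>, and 0 on every other basis state.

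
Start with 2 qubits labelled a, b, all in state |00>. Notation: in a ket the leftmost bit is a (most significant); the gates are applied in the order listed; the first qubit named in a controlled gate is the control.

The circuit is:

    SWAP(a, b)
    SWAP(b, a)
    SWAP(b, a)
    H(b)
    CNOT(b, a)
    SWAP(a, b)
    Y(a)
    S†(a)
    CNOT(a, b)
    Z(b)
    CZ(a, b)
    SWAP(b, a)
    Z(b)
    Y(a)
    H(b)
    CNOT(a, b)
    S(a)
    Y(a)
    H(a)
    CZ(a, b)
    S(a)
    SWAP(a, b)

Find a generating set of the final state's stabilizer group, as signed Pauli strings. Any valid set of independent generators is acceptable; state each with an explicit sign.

The final state is stabilized by the group generated by -YZ, -ZY; other independent generating sets are equally valid. Key observation: steps 2-3 multiply out to the identity, so the circuit reduces to the remaining gates.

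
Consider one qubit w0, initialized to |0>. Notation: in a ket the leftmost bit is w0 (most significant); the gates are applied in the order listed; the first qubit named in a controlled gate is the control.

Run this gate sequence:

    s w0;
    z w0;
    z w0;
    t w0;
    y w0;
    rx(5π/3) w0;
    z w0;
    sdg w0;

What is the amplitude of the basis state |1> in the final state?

|1> carries amplitude sqrt(3)/2 in the final state.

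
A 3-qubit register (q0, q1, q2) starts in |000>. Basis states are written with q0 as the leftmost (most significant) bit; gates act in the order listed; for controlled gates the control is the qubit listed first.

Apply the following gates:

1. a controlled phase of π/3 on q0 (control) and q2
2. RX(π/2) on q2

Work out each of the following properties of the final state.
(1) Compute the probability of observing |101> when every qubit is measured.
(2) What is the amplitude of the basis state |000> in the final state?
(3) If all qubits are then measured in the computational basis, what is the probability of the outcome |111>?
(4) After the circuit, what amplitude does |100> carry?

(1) The probability of measuring |101> is 0.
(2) The amplitude on |000> is sqrt(2)/2.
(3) The probability of measuring |111> is 0.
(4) The amplitude on |100> is 0.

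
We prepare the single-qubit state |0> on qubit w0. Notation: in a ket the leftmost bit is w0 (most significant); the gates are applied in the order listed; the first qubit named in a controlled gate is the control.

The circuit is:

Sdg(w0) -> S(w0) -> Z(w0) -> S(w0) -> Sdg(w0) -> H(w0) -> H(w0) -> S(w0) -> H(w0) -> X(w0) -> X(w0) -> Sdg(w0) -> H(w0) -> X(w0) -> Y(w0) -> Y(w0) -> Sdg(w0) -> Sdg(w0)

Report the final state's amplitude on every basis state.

The resulting statevector has amplitude 1/2 + I/2 on |0>, -1/2 + I/2 on |1>.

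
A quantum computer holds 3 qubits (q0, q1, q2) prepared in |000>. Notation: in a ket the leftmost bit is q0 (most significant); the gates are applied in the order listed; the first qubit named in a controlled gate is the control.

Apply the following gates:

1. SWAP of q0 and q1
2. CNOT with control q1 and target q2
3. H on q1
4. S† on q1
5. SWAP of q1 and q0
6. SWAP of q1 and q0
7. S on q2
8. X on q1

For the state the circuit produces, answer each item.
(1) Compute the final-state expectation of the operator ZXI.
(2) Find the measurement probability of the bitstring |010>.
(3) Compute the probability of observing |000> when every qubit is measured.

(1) The expectation value of ZXI is 0. Key observation: steps 5-6 multiply out to the identity, so the circuit reduces to the remaining gates.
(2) The probability of measuring |010> is 1/2.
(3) Outcome |000> occurs with probability 1/2.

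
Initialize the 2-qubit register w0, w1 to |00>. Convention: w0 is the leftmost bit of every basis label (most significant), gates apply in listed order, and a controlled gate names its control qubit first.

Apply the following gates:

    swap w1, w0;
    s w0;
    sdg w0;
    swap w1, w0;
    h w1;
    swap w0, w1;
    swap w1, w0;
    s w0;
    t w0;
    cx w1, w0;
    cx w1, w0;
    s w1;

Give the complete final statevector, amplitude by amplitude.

After the circuit, the state carries amplitude sqrt(2)/2 on |00>, sqrt(2)*I/2 on |01>, 0 on |10>, 0 on |11>. Key observation: the block from step 1 through step 4 cancels to the identity and can be dropped.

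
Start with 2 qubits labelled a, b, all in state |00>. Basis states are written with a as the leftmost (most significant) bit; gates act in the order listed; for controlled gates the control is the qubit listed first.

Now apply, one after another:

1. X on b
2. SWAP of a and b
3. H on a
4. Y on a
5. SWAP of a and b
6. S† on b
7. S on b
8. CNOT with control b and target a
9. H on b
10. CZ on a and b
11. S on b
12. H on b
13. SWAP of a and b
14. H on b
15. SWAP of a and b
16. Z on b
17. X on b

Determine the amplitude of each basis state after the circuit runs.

The final amplitudes are -1/2 - I/2 on |00>, -1/2 + I/2 on |01>, 0 on |10>, 0 on |11>.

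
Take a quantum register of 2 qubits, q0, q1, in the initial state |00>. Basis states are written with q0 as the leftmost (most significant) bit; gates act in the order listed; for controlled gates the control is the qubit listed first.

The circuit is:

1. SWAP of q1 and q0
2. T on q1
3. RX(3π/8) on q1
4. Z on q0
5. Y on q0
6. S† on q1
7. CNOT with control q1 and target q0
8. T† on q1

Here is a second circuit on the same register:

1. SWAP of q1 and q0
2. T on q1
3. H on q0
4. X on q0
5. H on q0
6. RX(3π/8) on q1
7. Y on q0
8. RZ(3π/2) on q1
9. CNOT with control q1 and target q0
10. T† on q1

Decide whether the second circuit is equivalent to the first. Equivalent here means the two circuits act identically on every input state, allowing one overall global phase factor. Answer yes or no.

Yes: on every input state the two circuits agree up to one overall phase factor.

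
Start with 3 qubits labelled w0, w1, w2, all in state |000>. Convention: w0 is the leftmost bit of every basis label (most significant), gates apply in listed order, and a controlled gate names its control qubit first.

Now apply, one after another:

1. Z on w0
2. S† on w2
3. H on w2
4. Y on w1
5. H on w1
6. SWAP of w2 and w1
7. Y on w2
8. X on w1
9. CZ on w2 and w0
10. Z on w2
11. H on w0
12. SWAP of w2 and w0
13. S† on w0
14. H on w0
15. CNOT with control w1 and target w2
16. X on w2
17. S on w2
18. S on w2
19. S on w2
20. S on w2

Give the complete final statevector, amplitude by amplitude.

After the circuit, the state carries amplitude -1/4 - I/4 on |000>, -1/4 - I/4 on |001>, -1/4 - I/4 on |010>, -1/4 - I/4 on |011>, -1/4 + I/4 on |100>, -1/4 + I/4 on |101>, -1/4 + I/4 on |110>, -1/4 + I/4 on |111>. Key observation: the block from step 17 through step 20 cancels to the identity and can be dropped.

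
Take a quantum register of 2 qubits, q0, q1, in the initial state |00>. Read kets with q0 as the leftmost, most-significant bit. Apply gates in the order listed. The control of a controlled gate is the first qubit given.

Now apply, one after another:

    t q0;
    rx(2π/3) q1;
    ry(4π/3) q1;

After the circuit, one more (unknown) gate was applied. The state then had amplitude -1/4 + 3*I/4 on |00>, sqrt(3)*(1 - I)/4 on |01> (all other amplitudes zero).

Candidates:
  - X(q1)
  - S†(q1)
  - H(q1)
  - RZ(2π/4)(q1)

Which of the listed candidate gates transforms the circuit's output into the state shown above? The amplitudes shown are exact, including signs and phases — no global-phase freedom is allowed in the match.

It was S†(q1) that produced the state shown.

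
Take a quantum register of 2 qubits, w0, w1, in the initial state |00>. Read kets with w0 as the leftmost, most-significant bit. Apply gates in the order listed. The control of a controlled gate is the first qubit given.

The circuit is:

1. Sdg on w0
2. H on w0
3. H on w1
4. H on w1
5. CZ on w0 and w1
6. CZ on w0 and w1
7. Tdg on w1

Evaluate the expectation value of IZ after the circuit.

In the final state, IZ has expectation 1. Key observation: the block from step 3 through step 4 cancels to the identity and can be dropped.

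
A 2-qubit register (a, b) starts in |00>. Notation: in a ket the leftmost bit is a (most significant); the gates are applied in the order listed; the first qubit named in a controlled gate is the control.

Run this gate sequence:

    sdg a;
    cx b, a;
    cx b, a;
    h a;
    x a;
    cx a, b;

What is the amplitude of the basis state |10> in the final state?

|10> carries amplitude 0 in the final state.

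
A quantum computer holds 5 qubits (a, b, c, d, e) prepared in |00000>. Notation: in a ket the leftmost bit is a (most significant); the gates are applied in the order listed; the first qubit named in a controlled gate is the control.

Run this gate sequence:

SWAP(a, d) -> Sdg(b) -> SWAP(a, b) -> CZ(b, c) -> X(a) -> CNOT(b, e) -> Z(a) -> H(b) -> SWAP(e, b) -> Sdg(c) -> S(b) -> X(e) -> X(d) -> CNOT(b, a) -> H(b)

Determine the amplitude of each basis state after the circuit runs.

The resulting statevector has amplitude -1/2 on |10010>, -1/2 on |10011>, -1/2 on |11010>, -1/2 on |11011>, and 0 on every other basis state.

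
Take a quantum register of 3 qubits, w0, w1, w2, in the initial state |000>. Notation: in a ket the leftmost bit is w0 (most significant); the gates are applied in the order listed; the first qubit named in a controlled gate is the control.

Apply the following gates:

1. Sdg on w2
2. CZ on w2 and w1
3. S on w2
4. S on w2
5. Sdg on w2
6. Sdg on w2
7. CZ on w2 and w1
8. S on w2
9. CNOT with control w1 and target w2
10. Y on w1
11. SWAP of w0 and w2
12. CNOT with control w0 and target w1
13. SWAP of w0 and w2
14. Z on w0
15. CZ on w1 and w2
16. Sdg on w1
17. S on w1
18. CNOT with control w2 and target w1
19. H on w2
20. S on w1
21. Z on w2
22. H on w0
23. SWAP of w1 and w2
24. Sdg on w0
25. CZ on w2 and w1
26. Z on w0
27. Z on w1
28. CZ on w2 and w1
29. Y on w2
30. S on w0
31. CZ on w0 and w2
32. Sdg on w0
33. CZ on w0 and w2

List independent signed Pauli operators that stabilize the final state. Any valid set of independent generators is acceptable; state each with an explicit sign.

The stabilizer group can be generated by +YII, +IXI, +IIZ, among other valid generating sets. Key observation: gates 1-8 undo each other exactly, leaving only the rest of the circuit to track.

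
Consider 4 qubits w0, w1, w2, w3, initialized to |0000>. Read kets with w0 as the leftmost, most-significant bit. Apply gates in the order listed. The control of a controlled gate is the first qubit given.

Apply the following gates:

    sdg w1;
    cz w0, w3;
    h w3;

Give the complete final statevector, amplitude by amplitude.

The final amplitudes are sqrt(2)/2 on |0000>, sqrt(2)/2 on |0001>, and 0 on every other basis state.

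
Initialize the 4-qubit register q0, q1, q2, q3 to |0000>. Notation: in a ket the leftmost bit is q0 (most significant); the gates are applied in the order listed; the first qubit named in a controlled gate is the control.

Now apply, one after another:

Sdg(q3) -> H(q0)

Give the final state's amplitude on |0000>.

|0000> carries amplitude sqrt(2)/2 in the final state.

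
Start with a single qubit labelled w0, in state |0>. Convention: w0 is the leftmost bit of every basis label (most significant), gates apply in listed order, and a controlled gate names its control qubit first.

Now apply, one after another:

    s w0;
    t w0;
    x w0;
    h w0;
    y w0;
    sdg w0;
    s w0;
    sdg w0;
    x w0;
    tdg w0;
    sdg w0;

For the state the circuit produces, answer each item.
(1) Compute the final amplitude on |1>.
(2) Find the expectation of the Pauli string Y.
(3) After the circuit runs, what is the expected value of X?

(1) |1> carries amplitude -sqrt(2)*exp(3*I*pi/4)/2 in the final state.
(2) The expectation value of Y is -sqrt(2)/2.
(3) In the final state, X has expectation sqrt(2)/2.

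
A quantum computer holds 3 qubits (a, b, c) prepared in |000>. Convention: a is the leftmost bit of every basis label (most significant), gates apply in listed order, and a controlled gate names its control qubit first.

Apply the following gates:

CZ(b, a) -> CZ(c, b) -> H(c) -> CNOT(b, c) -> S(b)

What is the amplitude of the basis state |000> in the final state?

|000> carries amplitude sqrt(2)/2 in the final state.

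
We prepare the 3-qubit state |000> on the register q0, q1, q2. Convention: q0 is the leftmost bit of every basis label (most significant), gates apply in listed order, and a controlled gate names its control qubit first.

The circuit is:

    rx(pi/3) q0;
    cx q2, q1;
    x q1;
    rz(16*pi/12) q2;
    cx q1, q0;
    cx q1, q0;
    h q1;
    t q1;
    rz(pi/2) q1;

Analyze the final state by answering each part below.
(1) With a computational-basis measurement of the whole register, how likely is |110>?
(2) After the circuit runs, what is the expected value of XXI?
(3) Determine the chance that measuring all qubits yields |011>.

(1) Outcome |110> occurs with probability 1/8.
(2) The expectation value of XXI is 0.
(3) Outcome |011> occurs with probability 0.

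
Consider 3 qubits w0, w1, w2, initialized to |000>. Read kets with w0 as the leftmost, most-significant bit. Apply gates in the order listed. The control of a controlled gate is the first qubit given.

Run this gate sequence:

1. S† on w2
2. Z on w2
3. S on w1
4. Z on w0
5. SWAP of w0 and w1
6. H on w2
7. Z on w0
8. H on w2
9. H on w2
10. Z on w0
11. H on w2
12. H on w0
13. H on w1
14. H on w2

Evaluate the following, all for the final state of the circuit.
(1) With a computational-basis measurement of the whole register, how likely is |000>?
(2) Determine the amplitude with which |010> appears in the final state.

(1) Outcome |000> occurs with probability 1/8.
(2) |010> carries amplitude sqrt(2)/4 in the final state.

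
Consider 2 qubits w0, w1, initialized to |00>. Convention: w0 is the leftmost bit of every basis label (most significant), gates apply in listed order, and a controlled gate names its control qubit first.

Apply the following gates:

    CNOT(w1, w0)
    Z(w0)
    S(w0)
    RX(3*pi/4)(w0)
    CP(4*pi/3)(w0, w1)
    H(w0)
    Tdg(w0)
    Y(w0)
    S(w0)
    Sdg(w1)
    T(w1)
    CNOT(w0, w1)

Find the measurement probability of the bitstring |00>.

The probability of measuring |00> is 1/2.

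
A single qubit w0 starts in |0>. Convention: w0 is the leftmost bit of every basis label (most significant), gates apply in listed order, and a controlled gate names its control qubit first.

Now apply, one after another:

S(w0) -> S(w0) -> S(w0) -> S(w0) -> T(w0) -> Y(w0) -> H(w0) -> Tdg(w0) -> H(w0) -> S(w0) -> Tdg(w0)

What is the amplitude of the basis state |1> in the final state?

The final state's coefficient on |1> equals exp(3*I*pi/4)/2 + I/2. Key observation: the block from step 1 through step 4 cancels to the identity and can be dropped.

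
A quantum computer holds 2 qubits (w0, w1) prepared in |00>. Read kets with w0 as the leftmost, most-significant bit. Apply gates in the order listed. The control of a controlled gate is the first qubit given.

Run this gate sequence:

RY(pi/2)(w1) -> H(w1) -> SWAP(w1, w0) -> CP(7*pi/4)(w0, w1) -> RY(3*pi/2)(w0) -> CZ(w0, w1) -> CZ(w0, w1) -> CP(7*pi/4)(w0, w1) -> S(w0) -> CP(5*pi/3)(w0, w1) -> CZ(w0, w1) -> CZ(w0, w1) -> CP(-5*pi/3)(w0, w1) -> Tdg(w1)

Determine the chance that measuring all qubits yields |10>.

A full measurement returns |10> with probability 1/2. Key observation: gates 10-13 undo each other exactly, leaving only the rest of the circuit to track.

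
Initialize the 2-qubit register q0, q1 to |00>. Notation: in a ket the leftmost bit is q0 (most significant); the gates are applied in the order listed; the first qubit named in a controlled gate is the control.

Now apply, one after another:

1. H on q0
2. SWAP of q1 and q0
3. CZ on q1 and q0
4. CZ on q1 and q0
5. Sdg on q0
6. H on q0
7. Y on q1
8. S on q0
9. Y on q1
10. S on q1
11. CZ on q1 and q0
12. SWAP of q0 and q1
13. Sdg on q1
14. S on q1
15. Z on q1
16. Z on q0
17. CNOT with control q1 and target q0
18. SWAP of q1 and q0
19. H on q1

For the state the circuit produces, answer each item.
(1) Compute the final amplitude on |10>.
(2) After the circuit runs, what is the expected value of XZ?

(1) The final state's coefficient on |10> equals sqrt(2)*(1 - I)/4.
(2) In the final state, XZ has expectation 0.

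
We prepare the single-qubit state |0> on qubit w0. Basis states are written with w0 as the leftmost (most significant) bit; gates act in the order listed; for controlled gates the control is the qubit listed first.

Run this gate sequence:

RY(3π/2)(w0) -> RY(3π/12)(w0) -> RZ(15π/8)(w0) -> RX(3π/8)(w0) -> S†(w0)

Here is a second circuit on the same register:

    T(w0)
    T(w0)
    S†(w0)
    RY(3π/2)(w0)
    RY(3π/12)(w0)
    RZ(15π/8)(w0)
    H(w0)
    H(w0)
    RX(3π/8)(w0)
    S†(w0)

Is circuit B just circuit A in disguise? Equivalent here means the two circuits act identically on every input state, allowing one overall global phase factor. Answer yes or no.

Yes — the two circuits implement the same unitary up to a global phase.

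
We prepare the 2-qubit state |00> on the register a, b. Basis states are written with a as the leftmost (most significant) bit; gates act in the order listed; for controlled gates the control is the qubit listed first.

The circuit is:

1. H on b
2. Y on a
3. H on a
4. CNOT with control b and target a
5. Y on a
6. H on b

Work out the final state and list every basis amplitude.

The final amplitudes are 0 on |00>, -sqrt(2)/2 on |01>, 0 on |10>, -sqrt(2)/2 on |11>.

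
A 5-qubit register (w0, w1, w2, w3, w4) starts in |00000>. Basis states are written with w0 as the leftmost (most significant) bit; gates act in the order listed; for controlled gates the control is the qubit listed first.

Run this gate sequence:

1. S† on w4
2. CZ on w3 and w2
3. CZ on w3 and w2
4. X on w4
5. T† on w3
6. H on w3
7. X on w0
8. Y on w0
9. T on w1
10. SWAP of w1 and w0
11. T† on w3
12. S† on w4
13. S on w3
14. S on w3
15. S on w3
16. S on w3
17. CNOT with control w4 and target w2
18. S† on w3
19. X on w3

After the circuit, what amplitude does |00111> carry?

|00111> carries amplitude -sqrt(2)/2 in the final state. Key observation: steps 13-16 multiply out to the identity, so the circuit reduces to the remaining gates.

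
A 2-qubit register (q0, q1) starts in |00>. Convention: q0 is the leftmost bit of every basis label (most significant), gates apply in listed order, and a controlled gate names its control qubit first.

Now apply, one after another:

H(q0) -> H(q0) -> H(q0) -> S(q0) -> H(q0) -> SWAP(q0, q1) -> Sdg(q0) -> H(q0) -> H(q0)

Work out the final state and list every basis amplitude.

After the circuit, the state carries amplitude 1/2 + I/2 on |00>, 1/2 - I/2 on |01>, 0 on |10>, 0 on |11>.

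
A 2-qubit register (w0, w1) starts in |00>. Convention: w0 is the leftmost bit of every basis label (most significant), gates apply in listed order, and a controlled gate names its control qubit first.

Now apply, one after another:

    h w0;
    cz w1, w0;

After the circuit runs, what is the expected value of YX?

The expectation value of YX is 0.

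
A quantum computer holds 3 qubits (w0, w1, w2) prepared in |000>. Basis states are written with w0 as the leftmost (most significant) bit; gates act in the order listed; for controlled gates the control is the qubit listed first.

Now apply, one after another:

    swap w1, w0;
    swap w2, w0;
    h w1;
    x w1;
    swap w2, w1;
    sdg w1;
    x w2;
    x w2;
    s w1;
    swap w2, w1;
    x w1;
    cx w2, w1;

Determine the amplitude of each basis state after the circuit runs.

After the circuit, the state carries amplitude sqrt(2)/2 on |000>, sqrt(2)/2 on |010>, and 0 on every other basis state. Key observation: the block from step 4 through step 11 cancels to the identity and can be dropped.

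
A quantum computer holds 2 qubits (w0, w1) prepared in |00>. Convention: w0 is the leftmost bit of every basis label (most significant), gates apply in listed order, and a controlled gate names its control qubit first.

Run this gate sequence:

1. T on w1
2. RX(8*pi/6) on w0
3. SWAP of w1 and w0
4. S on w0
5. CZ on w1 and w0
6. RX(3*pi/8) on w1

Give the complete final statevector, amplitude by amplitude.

After the circuit, the state carries amplitude -sin(17*pi/48) on |00>, -I*sin(7*pi/48) on |01>, 0 on |10>, 0 on |11>.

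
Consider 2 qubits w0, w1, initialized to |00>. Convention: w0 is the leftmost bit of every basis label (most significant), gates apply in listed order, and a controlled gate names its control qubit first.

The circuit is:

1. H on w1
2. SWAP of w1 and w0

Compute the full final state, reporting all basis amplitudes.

After the circuit, the state carries amplitude sqrt(2)/2 on |00>, 0 on |01>, sqrt(2)/2 on |10>, 0 on |11>.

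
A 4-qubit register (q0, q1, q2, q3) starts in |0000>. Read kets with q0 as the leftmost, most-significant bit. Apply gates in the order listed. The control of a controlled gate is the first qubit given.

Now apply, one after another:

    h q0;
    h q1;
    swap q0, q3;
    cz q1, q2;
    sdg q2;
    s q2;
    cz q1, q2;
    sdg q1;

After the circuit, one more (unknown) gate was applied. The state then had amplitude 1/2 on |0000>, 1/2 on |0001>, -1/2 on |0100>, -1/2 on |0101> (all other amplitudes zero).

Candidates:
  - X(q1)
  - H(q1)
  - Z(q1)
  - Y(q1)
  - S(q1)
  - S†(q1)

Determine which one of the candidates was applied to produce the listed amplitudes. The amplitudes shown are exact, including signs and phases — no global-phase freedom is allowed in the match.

It was S†(q1) that produced the state shown.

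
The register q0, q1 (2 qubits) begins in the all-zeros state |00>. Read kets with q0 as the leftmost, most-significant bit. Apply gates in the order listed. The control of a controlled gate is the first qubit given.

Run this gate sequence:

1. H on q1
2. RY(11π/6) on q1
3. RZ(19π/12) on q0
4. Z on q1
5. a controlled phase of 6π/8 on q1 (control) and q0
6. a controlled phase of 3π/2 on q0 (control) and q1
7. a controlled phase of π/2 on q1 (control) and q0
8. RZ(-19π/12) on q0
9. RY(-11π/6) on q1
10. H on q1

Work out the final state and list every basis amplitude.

The resulting statevector has amplitude 1/2 on |00>, sqrt(3)/2 on |01>, 0 on |10>, 0 on |11>.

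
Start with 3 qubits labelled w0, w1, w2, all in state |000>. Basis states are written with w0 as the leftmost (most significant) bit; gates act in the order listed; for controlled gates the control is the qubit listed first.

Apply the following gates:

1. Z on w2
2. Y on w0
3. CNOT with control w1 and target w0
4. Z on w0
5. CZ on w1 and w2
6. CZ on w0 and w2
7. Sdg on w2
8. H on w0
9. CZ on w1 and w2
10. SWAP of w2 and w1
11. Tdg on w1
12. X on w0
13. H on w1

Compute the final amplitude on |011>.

The final state's coefficient on |011> equals 0.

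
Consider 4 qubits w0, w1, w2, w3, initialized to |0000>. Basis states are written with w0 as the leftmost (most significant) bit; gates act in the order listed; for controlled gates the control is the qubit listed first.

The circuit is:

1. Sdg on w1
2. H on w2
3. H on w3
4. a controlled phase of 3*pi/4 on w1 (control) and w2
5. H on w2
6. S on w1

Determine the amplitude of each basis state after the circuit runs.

After the circuit, the state carries amplitude sqrt(2)/2 on |0000>, sqrt(2)/2 on |0001>, and 0 on every other basis state.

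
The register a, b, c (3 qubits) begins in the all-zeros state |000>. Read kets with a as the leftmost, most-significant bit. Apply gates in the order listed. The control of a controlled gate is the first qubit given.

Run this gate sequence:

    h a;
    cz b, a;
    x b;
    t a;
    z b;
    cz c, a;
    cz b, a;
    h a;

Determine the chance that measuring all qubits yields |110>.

The probability of measuring |110> is sqrt(2)/4 + 1/2.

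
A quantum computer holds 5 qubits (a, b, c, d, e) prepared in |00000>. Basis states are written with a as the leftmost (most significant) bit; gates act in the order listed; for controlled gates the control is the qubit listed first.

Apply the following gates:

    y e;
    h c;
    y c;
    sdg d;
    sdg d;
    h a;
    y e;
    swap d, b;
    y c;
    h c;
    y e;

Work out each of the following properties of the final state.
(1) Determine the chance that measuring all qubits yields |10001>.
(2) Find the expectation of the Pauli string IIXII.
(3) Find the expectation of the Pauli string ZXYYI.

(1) A full measurement returns |10001> with probability 1/2.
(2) In the final state, IIXII has expectation 0.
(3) The expectation value of ZXYYI is 0.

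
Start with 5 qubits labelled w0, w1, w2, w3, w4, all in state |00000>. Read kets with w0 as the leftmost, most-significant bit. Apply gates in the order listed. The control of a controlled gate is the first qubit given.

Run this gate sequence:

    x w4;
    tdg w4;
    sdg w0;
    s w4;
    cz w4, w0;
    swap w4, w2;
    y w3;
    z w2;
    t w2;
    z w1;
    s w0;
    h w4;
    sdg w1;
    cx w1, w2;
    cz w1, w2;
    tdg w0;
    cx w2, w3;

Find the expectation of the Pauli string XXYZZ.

The expectation value of XXYZZ is 0.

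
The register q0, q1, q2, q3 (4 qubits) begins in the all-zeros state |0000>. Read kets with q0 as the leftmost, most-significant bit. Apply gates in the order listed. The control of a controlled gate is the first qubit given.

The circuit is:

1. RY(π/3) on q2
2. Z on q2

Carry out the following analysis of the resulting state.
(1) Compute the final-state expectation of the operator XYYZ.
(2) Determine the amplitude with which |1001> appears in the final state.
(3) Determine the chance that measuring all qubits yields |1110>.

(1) The observable XYYZ averages to 0.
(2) The final state's coefficient on |1001> equals 0.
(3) Outcome |1110> occurs with probability 0.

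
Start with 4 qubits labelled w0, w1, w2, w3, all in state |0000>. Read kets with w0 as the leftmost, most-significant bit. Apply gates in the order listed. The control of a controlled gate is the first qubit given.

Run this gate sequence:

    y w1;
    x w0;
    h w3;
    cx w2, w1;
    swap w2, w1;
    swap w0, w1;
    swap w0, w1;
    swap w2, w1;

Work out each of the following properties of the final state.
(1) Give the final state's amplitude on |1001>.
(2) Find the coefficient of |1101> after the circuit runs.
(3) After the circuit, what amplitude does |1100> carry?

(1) |1001> carries amplitude 0 in the final state. Key observation: gates 5-8 undo each other exactly, leaving only the rest of the circuit to track.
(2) The final state's coefficient on |1101> equals sqrt(2)*I/2.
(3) |1100> carries amplitude sqrt(2)*I/2 in the final state.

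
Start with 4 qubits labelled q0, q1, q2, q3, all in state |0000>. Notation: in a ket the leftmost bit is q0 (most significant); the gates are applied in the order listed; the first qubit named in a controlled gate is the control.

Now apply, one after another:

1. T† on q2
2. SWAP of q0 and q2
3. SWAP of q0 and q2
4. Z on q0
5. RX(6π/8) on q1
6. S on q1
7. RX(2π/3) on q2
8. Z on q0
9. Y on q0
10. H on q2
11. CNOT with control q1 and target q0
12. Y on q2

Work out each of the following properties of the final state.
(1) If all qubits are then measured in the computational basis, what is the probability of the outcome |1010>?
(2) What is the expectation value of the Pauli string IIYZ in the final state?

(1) The probability of measuring |1010> is 1/4 - sqrt(2)/8.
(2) The expectation value of IIYZ is sqrt(3)/2.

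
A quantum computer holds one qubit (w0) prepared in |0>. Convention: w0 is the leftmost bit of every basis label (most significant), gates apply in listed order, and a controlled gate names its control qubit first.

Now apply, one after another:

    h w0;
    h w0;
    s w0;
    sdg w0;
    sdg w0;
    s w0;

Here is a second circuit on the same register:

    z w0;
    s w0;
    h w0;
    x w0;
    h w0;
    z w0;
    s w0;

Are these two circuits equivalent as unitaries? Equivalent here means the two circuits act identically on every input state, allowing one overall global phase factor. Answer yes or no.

Yes — the two circuits implement the same unitary up to a global phase.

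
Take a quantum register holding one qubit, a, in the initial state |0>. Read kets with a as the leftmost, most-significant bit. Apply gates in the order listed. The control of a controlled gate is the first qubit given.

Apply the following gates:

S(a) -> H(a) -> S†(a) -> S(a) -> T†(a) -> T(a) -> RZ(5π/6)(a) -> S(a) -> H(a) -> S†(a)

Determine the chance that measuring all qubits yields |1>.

A full measurement returns |1> with probability 3/4.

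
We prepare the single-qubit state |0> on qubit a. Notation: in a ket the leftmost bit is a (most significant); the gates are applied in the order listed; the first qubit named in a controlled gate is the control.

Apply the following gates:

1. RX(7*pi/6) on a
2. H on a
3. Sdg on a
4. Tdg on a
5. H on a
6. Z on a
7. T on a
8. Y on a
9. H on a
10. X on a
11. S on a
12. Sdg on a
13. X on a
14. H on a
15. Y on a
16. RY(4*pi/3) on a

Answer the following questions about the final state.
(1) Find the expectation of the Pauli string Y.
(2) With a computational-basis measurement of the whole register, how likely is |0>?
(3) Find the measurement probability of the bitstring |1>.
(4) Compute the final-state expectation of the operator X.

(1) The expectation value of Y is 1/4 + sqrt(3)/4. Key observation: the block from step 8 through step 15 cancels to the identity and can be dropped.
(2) A full measurement returns |0> with probability -sqrt(6)/16 - sqrt(3)/16 + sqrt(2)/16 + 5/16.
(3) The probability of measuring |1> is -sqrt(2)/16 + sqrt(3)/16 + sqrt(6)/16 + 11/16.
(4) In the final state, X has expectation -3*sqrt(2)/8 + 1/8 + sqrt(3)/8 + sqrt(6)/8.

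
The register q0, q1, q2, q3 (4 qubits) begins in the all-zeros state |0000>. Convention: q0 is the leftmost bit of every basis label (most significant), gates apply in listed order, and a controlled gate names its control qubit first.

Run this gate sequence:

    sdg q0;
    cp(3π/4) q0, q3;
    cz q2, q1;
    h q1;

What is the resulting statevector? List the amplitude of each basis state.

After the circuit, the state carries amplitude sqrt(2)/2 on |0000>, sqrt(2)/2 on |0100>, and 0 on every other basis state.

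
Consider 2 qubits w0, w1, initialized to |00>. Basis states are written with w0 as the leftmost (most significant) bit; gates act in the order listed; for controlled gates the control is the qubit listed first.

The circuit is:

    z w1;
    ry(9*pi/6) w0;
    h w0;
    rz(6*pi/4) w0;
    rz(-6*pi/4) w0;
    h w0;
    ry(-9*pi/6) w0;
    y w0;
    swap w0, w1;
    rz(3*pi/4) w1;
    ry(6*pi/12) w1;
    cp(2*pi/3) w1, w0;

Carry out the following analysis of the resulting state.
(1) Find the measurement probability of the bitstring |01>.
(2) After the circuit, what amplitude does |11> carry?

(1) A full measurement returns |01> with probability 1/2. Key observation: gates 2-7 undo each other exactly, leaving only the rest of the circuit to track.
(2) The amplitude on |11> is 0.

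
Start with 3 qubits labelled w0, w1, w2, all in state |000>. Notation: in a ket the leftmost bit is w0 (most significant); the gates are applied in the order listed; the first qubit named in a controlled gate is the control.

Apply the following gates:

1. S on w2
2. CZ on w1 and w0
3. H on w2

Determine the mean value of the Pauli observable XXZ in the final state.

In the final state, XXZ has expectation 0.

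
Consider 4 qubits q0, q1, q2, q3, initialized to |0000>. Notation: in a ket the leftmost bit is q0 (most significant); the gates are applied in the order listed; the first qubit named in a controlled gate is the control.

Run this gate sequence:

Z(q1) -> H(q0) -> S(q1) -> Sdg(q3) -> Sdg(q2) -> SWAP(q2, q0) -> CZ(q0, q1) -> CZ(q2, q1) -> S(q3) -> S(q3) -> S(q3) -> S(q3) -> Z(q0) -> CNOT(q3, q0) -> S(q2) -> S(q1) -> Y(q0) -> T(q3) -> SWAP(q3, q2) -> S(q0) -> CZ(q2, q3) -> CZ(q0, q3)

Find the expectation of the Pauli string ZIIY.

In the final state, ZIIY has expectation 1. Key observation: the block from step 9 through step 12 cancels to the identity and can be dropped.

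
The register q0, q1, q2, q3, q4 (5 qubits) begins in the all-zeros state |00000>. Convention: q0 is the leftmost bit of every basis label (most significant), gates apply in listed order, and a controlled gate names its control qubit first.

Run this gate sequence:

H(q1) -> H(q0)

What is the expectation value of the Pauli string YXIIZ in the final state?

In the final state, YXIIZ has expectation 0.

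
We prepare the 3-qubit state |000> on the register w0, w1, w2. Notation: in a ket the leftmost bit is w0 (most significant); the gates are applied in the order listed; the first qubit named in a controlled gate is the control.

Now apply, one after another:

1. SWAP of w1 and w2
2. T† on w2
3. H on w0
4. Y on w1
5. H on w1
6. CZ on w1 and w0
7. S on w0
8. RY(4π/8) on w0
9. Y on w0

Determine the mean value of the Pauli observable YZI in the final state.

In the final state, YZI has expectation 1.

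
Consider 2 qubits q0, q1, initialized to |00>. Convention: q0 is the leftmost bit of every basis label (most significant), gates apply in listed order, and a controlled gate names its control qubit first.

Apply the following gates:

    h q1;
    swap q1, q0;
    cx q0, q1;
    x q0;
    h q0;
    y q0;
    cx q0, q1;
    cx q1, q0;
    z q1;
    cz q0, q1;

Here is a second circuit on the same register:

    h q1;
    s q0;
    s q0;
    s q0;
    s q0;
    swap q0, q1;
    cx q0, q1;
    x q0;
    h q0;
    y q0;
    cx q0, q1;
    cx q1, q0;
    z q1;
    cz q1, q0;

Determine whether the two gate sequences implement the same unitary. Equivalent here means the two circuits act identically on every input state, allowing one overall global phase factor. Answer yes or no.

Yes, they are equivalent — the unitaries differ by at most a global phase.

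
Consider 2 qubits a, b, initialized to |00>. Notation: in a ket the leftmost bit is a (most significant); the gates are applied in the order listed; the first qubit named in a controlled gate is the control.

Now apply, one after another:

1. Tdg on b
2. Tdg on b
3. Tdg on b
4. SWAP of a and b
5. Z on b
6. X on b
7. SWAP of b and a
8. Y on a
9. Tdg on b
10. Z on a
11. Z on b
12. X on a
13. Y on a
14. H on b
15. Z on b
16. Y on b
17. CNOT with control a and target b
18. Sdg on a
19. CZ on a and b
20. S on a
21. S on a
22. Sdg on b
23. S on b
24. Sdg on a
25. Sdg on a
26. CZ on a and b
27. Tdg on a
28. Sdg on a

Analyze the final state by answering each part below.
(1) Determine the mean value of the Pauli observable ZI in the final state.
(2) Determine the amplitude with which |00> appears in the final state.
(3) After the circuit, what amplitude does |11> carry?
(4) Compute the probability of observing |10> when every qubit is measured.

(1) The expectation value of ZI is 1.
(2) |00> carries amplitude -sqrt(2)*I/2 in the final state.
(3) The amplitude on |11> is 0.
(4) A full measurement returns |10> with probability 0.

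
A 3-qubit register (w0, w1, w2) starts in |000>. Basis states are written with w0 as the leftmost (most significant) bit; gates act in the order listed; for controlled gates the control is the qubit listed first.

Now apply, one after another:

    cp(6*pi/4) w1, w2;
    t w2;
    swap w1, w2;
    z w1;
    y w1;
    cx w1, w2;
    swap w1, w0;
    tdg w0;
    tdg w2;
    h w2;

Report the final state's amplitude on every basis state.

The resulting statevector has amplitude sqrt(2)/2 on |100>, -sqrt(2)/2 on |101>, and 0 on every other basis state.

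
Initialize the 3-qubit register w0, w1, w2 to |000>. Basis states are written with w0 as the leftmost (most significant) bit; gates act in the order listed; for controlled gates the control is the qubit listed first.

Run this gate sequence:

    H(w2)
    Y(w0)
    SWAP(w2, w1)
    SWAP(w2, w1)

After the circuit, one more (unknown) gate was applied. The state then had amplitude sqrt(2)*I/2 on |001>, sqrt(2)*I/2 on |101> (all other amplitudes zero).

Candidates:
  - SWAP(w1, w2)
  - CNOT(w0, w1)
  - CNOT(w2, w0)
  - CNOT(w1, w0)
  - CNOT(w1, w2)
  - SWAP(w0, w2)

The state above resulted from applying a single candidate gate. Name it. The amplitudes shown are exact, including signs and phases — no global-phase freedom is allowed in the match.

It was SWAP(w0, w2) that produced the state shown. Key observation: gates 3-4 undo each other exactly, leaving only the rest of the circuit to track.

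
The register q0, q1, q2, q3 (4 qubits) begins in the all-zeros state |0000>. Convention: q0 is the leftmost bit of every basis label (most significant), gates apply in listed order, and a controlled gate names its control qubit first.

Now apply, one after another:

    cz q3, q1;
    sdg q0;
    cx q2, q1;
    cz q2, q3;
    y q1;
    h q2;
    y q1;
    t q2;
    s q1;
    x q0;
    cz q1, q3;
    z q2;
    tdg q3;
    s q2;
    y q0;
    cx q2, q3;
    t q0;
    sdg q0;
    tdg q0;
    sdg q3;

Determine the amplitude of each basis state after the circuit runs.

The final amplitudes are -sqrt(2)*I/2 on |0000>, sqrt(2)*exp(3*I*pi/4)/2 on |0011>, and 0 on every other basis state.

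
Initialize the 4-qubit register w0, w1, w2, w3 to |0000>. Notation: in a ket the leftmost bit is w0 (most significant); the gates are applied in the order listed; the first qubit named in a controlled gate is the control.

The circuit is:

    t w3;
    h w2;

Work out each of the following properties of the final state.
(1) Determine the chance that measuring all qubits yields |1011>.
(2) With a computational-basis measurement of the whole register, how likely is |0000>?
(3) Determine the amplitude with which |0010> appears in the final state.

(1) The probability of measuring |1011> is 0.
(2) Outcome |0000> occurs with probability 1/2.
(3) The amplitude on |0010> is sqrt(2)/2.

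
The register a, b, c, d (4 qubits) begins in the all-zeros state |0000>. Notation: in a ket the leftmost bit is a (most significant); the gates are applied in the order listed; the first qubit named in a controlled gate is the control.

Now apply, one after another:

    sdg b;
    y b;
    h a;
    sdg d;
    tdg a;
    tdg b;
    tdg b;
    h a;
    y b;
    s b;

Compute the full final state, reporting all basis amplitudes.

The resulting statevector has amplitude -I/2 - exp(I*pi/4)/2 on |0000>, -I/2 + exp(I*pi/4)/2 on |1000>, and 0 on every other basis state.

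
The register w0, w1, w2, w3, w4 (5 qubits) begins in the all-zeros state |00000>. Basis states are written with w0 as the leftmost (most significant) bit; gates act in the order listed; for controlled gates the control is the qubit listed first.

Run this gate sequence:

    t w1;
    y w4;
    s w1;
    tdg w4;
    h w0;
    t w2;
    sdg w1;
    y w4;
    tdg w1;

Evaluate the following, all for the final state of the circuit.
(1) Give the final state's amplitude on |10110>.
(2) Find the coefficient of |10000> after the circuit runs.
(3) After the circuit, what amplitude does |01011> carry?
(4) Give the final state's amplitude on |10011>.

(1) The final state's coefficient on |10110> equals 0.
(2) The final state's coefficient on |10000> equals -sqrt(2)*exp(3*I*pi/4)/2.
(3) |01011> carries amplitude 0 in the final state.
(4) The amplitude on |10011> is 0.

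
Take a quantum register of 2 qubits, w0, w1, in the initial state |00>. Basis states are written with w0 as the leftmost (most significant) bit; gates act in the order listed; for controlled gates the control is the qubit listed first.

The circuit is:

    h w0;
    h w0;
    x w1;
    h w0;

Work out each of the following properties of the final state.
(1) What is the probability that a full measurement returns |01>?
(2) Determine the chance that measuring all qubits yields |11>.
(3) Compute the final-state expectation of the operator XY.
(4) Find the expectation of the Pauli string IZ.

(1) Outcome |01> occurs with probability 1/2. Key observation: steps 1-2 multiply out to the identity, so the circuit reduces to the remaining gates.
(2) A full measurement returns |11> with probability 1/2.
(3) In the final state, XY has expectation 0.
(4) In the final state, IZ has expectation -1.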